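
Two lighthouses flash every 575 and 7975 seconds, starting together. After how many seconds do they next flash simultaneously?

183425

575 = 5² · 23; 7975 = 5² · 11 · 29
max exponents: 5² · 11 · 23 · 29 = 183425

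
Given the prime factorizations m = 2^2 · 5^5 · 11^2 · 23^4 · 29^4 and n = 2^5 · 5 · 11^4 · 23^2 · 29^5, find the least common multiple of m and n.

max exponent per prime: 2^5 · 5^5 · 11^4 · 23^4 · 29^5 = 8403729680905106900000

8403729680905106900000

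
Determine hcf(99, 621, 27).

gcd(99, 621): 621 = 6·99 + 27; 99 = 3·27 + 18; 27 = 1·18 + 9; 18 = 2·9 + 0 → 9
gcd(9, 27): 27 = 3·9 + 0 → 9

9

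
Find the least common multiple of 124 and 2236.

69316

124 = 2² · 31; 2236 = 2² · 13 · 43
max exponents: 2² · 13 · 31 · 43 = 69316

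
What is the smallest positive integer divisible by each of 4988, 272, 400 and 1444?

lcm(4988, 272) = 4988·272/gcd = 1356736/4 = 339184
lcm(339184, 400) = 339184·400/gcd = 135673600/16 = 8479600
lcm(8479600, 1444) = 8479600·1444/gcd = 12244542400/4 = 3061135600

3061135600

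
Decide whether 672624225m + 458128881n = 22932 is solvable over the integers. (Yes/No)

Yes

gcd(672624225, 458128881): 672624225 = 1·458128881 + 214495344; 458128881 = 2·214495344 + 29138193; 214495344 = 7·29138193 + 10527993; 29138193 = 2·10527993 + 8082207; 10527993 = 1·8082207 + 2445786; 8082207 = 3·2445786 + 744849; 2445786 = 3·744849 + 211239; 744849 = 3·211239 + 111132; 211239 = 1·111132 + 100107; 111132 = 1·100107 + 11025; 100107 = 9·11025 + 882; 11025 = 12·882 + 441; 882 = 2·441 + 0 → 441
441 divides 22932, so a solution exists.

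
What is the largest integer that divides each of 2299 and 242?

2299 = 11² · 19
242 = 2 · 11²
Common: 11² = 121

121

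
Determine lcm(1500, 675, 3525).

634500

1500 = 2² · 3 · 5³; 675 = 3³ · 5²; 3525 = 3 · 5² · 47
lcm takes max exponent of each prime: 2² · 3³ · 5³ · 47 = 634500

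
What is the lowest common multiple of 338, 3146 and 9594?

15091362

338 = 2 · 13²; 3146 = 2 · 11² · 13; 9594 = 2 · 3² · 13 · 41
lcm takes max exponent of each prime: 2 · 3² · 11² · 13² · 41 = 15091362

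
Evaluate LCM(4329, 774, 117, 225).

9307350

4329 = 3² · 13 · 37; 774 = 2 · 3² · 43; 117 = 3² · 13; 225 = 3² · 5²
lcm takes max exponent of each prime: 2 · 3² · 5² · 13 · 37 · 43 = 9307350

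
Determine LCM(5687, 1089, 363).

5687 = 11² · 47; 1089 = 3² · 11²; 363 = 3 · 11²
lcm takes max exponent of each prime: 3² · 11² · 47 = 51183

51183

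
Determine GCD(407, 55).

11

Euclid: 407 = 7·55 + 22; 55 = 2·22 + 11; 22 = 2·11 + 0. Last nonzero remainder: 11.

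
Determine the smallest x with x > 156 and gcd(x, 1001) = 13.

1001 = 13·77. Any x with gcd(x, 1001) = 13 is a multiple of 13, say 13s, with s coprime to 77.
Need s > 156/13, so s ≥ 13. First s ≥ 13 with gcd(s, 77) = 1 is s = 13. Thus x = 13·13 = 169.

169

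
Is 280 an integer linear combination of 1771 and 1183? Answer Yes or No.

gcd(1771, 1183): 1771 = 1·1183 + 588; 1183 = 2·588 + 7; 588 = 84·7 + 0 → 7
7 divides 280, so a solution exists.

Yes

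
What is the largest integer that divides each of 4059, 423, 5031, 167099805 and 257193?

gcd(4059, 423): 4059 = 9·423 + 252; 423 = 1·252 + 171; 252 = 1·171 + 81; 171 = 2·81 + 9; 81 = 9·9 + 0 → 9
gcd(9, 5031): 5031 = 559·9 + 0 → 9
gcd(9, 167099805): 167099805 = 18566645·9 + 0 → 9
gcd(9, 257193): 257193 = 28577·9 + 0 → 9

9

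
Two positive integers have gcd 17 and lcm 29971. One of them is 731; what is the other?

p·q = gcd·lcm = 17·29971 = 509507, so q = 509507/731 = 697.

697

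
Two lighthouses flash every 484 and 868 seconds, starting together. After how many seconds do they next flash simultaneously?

484 = 2² · 11²; 868 = 2² · 7 · 31
max exponents: 2² · 7 · 11² · 31 = 105028

105028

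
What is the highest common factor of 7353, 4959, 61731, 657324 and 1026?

gcd(7353, 4959): 7353 = 1·4959 + 2394; 4959 = 2·2394 + 171; 2394 = 14·171 + 0 → 171
gcd(171, 61731): 61731 = 361·171 + 0 → 171
gcd(171, 657324): 657324 = 3844·171 + 0 → 171
gcd(171, 1026): 1026 = 6·171 + 0 → 171

171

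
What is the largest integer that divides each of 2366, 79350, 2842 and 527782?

2

gcd(2366, 79350): 79350 = 33·2366 + 1272; 2366 = 1·1272 + 1094; 1272 = 1·1094 + 178; 1094 = 6·178 + 26; 178 = 6·26 + 22; 26 = 1·22 + 4; 22 = 5·4 + 2; 4 = 2·2 + 0 → 2
gcd(2, 2842): 2842 = 1421·2 + 0 → 2
gcd(2, 527782): 527782 = 263891·2 + 0 → 2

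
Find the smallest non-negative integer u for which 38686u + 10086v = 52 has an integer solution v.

Euclid: 38686 = 3·10086 + 8428; 10086 = 1·8428 + 1658; 8428 = 5·1658 + 138; 1658 = 12·138 + 2; 138 = 69·2 + 0 → gcd = 2; 52 = 2·26.
Back-substitution yields 38686·(-73) + 10086·(280) = 2, so one solution is u = -73·26 = -1898, v = 280·26 = 7280.
Solutions in u differ by 10086/2 = 5043; the one in [0, 5043) is -1898 mod 5043 = 3145.

3145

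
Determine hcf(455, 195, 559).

455 = 5 · 7 · 13; 195 = 3 · 5 · 13; 559 = 13 · 43
gcd takes min exponent of each prime: 13 = 13

13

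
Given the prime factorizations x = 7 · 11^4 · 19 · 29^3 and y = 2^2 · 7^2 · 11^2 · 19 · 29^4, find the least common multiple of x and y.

max exponent per prime: 2^2 · 7^2 · 11^4 · 19 · 29^4 = 38563141374604

38563141374604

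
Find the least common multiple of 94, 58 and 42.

57246

lcm(94, 58) = 94·58/gcd = 5452/2 = 2726
lcm(2726, 42) = 2726·42/gcd = 114492/2 = 57246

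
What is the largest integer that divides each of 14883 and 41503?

121

Euclid: 41503 = 2·14883 + 11737; 14883 = 1·11737 + 3146; 11737 = 3·3146 + 2299; 3146 = 1·2299 + 847; 2299 = 2·847 + 605; 847 = 1·605 + 242; 605 = 2·242 + 121; 242 = 2·121 + 0. Last nonzero remainder: 121.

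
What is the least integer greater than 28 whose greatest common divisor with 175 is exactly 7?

Multiples of 7 above 28: 7·5, 7·6, … . Need the cofactor coprime to 175/7 = 25.
Checking s = 5, 6, … the first with gcd(s, 25) = 1 is s = 6, giving 42.

42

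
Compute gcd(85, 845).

5

85 = 5 · 17
845 = 5 · 13²
Common: 5 = 5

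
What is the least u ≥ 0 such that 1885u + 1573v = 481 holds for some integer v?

57

gcd(1885, 1573) = 13 (Euclid: 1885 = 1·1573 + 312; 1573 = 5·312 + 13; 312 = 24·13 + 0), and 13 | 481.
Extended Euclid: 1885·(-5) + 1573·(6) = 13. Scale by 37: u₀ = -185.
General solution u = u₀ + 121t; reducing mod 121 gives u = 57 (and v = -68).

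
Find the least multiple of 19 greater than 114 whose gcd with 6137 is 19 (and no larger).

6137 = 19·323. Any k with gcd(k, 6137) = 19 is a multiple of 19, say 19s, with s coprime to 323.
Need s > 114/19, so s ≥ 7. First s ≥ 7 with gcd(s, 323) = 1 is s = 7. Thus k = 19·7 = 133.

133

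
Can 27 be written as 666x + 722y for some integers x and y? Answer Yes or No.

gcd(666, 722): 722 = 1·666 + 56; 666 = 11·56 + 50; 56 = 1·50 + 6; 50 = 8·6 + 2; 6 = 3·2 + 0 → 2
2 does not divide 27, so a solution does not exist.

No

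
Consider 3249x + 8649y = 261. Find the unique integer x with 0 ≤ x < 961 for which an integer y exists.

623

Euclid: 8649 = 2·3249 + 2151; 3249 = 1·2151 + 1098; 2151 = 1·1098 + 1053; 1098 = 1·1053 + 45; 1053 = 23·45 + 18; 45 = 2·18 + 9; 18 = 2·9 + 0 → gcd = 9; 261 = 9·29.
Back-substitution yields 3249·(386) + 8649·(-145) = 9, so one solution is x = 386·29 = 11194, y = -145·29 = -4205.
Solutions in x differ by 8649/9 = 961; the one in [0, 961) is 11194 mod 961 = 623.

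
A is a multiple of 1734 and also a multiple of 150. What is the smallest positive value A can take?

1734 = 2 · 3 · 17²; 150 = 2 · 3 · 5²
max exponents: 2 · 3 · 5² · 17² = 43350

43350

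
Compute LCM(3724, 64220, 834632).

lcm(3724, 64220) = 3724·64220/gcd = 239155280/76 = 3146780
lcm(3146780, 834632) = 3146780·834632/gcd = 2626403284960/76 = 34557937960

34557937960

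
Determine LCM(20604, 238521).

1638162228

gcd first: 238521 = 11·20604 + 11877; 20604 = 1·11877 + 8727; 11877 = 1·8727 + 3150; 8727 = 2·3150 + 2427; 3150 = 1·2427 + 723; 2427 = 3·723 + 258; 723 = 2·258 + 207; 258 = 1·207 + 51; 207 = 4·51 + 3; 51 = 17·3 + 0 → gcd = 3
lcm = 20604·238521/gcd = 4914486684/3 = 1638162228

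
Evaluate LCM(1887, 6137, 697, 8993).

lcm(1887, 6137) = 1887·6137/gcd = 11580519/17 = 681207
lcm(681207, 697) = 681207·697/gcd = 474801279/17 = 27929487
lcm(27929487, 8993) = 27929487·8993/gcd = 251169876591/17 = 14774698623

14774698623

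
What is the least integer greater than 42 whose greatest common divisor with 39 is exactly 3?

gcd(t, 39) = 3 forces 3 | t; write t = 3s. Then gcd(3s, 3·13) = 3·gcd(s, 13), so need gcd(s, 13) = 1.
3s > 42 gives s ≥ 15. The least s ≥ 15 coprime to 13 is 15, so t = 3·15 = 45.

45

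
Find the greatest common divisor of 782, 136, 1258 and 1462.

34

gcd(782, 136): 782 = 5·136 + 102; 136 = 1·102 + 34; 102 = 3·34 + 0 → 34
gcd(34, 1258): 1258 = 37·34 + 0 → 34
gcd(34, 1462): 1462 = 43·34 + 0 → 34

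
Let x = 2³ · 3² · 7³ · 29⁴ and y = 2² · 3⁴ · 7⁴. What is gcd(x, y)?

12348

min exponent per shared prime: 2² · 3² · 7³ = 12348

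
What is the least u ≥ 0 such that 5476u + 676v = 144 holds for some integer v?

22

gcd(5476, 676) = 4 (Euclid: 5476 = 8·676 + 68; 676 = 9·68 + 64; 68 = 1·64 + 4; 64 = 16·4 + 0), and 4 | 144.
Extended Euclid: 5476·(10) + 676·(-81) = 4. Scale by 36: u₀ = 360.
General solution u = u₀ + 169t; reducing mod 169 gives u = 22 (and v = -178).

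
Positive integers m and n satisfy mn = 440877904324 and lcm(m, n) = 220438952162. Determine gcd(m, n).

2

From gcd × lcm = mn: gcd = 440877904324 / 220438952162 = 2.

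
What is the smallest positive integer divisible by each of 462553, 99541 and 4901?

7900867793

462553 = 7 · 13² · 17 · 23; 99541 = 13² · 19 · 31; 4901 = 13² · 29
lcm takes max exponent of each prime: 7 · 13² · 17 · 19 · 23 · 29 · 31 = 7900867793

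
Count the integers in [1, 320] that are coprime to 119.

Prime factors of 119: 7, 17. Count integers ≤ 320 divisible by none of them.
By inclusion–exclusion: 320 − ⌊320/7⌋ − ⌊320/17⌋ + ⌊320/119⌋ = 259.

259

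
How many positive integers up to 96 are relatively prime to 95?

73

Prime factors of 95: 5, 19. Count integers ≤ 96 divisible by none of them.
By inclusion–exclusion: 96 − ⌊96/5⌋ − ⌊96/19⌋ + ⌊96/95⌋ = 73.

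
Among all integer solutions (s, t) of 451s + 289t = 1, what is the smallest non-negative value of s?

223

Reduce mod 289: 451s ≡ 1 (mod 289). With g = gcd(451, 289) = 1 dividing 1, divide through: 451s ≡ 1 (mod 289).
Since gcd(451, 289) = 1, s ≡ 1·(451)⁻¹ ≡ 223 (mod 289). Smallest non-negative: 223.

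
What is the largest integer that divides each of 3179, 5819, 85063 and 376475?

11

gcd(3179, 5819): 5819 = 1·3179 + 2640; 3179 = 1·2640 + 539; 2640 = 4·539 + 484; 539 = 1·484 + 55; 484 = 8·55 + 44; 55 = 1·44 + 11; 44 = 4·11 + 0 → 11
gcd(11, 85063): 85063 = 7733·11 + 0 → 11
gcd(11, 376475): 376475 = 34225·11 + 0 → 11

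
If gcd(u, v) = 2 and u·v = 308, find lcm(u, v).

154

gcd·lcm = product, so lcm = 308/2 = 154.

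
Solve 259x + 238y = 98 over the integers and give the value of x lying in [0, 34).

16

Reduce mod 238: 259x ≡ 98 (mod 238). With g = gcd(259, 238) = 7 dividing 98, divide through: 37x ≡ 14 (mod 34).
Since gcd(37, 34) = 1, x ≡ 14·(37)⁻¹ ≡ 16 (mod 34). Smallest non-negative: 16.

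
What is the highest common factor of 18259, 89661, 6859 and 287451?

19

gcd(18259, 89661): 89661 = 4·18259 + 16625; 18259 = 1·16625 + 1634; 16625 = 10·1634 + 285; 1634 = 5·285 + 209; 285 = 1·209 + 76; 209 = 2·76 + 57; 76 = 1·57 + 19; 57 = 3·19 + 0 → 19
gcd(19, 6859): 6859 = 361·19 + 0 → 19
gcd(19, 287451): 287451 = 15129·19 + 0 → 19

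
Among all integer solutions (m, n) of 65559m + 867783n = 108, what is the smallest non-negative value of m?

246308

Euclid: 867783 = 13·65559 + 15516; 65559 = 4·15516 + 3495; 15516 = 4·3495 + 1536; 3495 = 2·1536 + 423; 1536 = 3·423 + 267; 423 = 1·267 + 156; 267 = 1·156 + 111; 156 = 1·111 + 45; 111 = 2·45 + 21; 45 = 2·21 + 3; 21 = 7·3 + 0 → gcd = 3; 108 = 3·36.
Back-substitution yields 65559·(38982) + 867783·(-2945) = 3, so one solution is m = 38982·36 = 1403352, n = -2945·36 = -106020.
Solutions in m differ by 867783/3 = 289261; the one in [0, 289261) is 1403352 mod 289261 = 246308.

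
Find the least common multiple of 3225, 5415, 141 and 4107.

74909729175

lcm(3225, 5415) = 3225·5415/gcd = 17463375/15 = 1164225
lcm(1164225, 141) = 1164225·141/gcd = 164155725/3 = 54718575
lcm(54718575, 4107) = 54718575·4107/gcd = 224729187525/3 = 74909729175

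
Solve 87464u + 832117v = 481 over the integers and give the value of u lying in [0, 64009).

gcd(87464, 832117) = 13 (Euclid: 832117 = 9·87464 + 44941; 87464 = 1·44941 + 42523; 44941 = 1·42523 + 2418; 42523 = 17·2418 + 1417; 2418 = 1·1417 + 1001; 1417 = 1·1001 + 416; 1001 = 2·416 + 169; 416 = 2·169 + 78; 169 = 2·78 + 13; 78 = 6·13 + 0), and 13 | 481.
Extended Euclid: 87464·(-9980) + 832117·(1049) = 13. Scale by 37: u₀ = -369260.
General solution u = u₀ + 64009t; reducing mod 64009 gives u = 14794 (and v = -1555).

14794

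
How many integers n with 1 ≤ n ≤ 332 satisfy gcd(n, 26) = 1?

Prime factors of 26: 2, 13. Count integers ≤ 332 divisible by none of them.
By inclusion–exclusion: 332 − ⌊332/2⌋ − ⌊332/13⌋ + ⌊332/26⌋ = 153.

153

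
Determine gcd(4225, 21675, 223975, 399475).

gcd(4225, 21675): 21675 = 5·4225 + 550; 4225 = 7·550 + 375; 550 = 1·375 + 175; 375 = 2·175 + 25; 175 = 7·25 + 0 → 25
gcd(25, 223975): 223975 = 8959·25 + 0 → 25
gcd(25, 399475): 399475 = 15979·25 + 0 → 25

25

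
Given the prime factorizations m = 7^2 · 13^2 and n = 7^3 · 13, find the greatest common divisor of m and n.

637

min exponent per shared prime: 7^2 · 13 = 637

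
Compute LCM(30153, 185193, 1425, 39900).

30153 = 3 · 19 · 23²; 185193 = 3³ · 19³; 1425 = 3 · 5² · 19; 39900 = 2² · 3 · 5² · 7 · 19
lcm takes max exponent of each prime: 2² · 3³ · 5² · 7 · 19³ · 23² = 68576967900

68576967900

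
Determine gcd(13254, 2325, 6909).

13254 = 2 · 3 · 47²; 2325 = 3 · 5² · 31; 6909 = 3 · 7² · 47
gcd takes min exponent of each prime: 3 = 3

3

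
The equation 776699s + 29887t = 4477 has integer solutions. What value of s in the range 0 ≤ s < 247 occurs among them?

gcd(776699, 29887) = 121 (Euclid: 776699 = 25·29887 + 29524; 29887 = 1·29524 + 363; 29524 = 81·363 + 121; 363 = 3·121 + 0), and 121 | 4477.
Extended Euclid: 776699·(82) + 29887·(-2131) = 121. Scale by 37: s₀ = 3034.
General solution s = s₀ + 247k; reducing mod 247 gives s = 70 (and t = -1819).

70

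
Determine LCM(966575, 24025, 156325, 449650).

4542073184449450

966575 = 5² · 23 · 41²; 24025 = 5² · 31²; 156325 = 5² · 13² · 37; 449650 = 2 · 5² · 17 · 23²
lcm takes max exponent of each prime: 2 · 5² · 13² · 17 · 23² · 31² · 37 · 41² = 4542073184449450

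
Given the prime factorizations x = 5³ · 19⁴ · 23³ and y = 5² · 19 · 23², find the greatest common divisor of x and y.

251275

min exponent per shared prime: 5² · 19 · 23² = 251275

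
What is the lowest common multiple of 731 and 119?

5117

gcd first: 731 = 6·119 + 17; 119 = 7·17 + 0 → gcd = 17
lcm = 731·119/gcd = 86989/17 = 5117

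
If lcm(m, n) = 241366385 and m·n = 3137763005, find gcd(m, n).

gcd·lcm = product, so gcd = 3137763005/241366385 = 13.

13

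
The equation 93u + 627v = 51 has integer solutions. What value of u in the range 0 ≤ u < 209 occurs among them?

41

Reduce mod 627: 93u ≡ 51 (mod 627). With g = gcd(93, 627) = 3 dividing 51, divide through: 31u ≡ 17 (mod 209).
Since gcd(31, 209) = 1, u ≡ 17·(31)⁻¹ ≡ 41 (mod 209). Smallest non-negative: 41.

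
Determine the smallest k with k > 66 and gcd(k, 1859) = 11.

77

1859 = 11·169. Any k with gcd(k, 1859) = 11 is a multiple of 11, say 11s, with s coprime to 169.
Need s > 66/11, so s ≥ 7. First s ≥ 7 with gcd(s, 169) = 1 is s = 7. Thus k = 11·7 = 77.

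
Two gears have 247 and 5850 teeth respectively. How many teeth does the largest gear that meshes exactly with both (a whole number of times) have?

Euclid: 5850 = 23·247 + 169; 247 = 1·169 + 78; 169 = 2·78 + 13; 78 = 6·13 + 0. Last nonzero remainder: 13.

13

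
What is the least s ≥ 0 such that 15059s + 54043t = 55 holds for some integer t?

gcd(15059, 54043) = 11 (Euclid: 54043 = 3·15059 + 8866; 15059 = 1·8866 + 6193; 8866 = 1·6193 + 2673; 6193 = 2·2673 + 847; 2673 = 3·847 + 132; 847 = 6·132 + 55; 132 = 2·55 + 22; 55 = 2·22 + 11; 22 = 2·11 + 0), and 11 | 55.
Extended Euclid: 15059·(2042) + 54043·(-569) = 11. Scale by 5: s₀ = 10210.
General solution s = s₀ + 4913k; reducing mod 4913 gives s = 384 (and t = -107).

384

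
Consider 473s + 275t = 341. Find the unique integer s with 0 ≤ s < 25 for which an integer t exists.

gcd(473, 275) = 11 (Euclid: 473 = 1·275 + 198; 275 = 1·198 + 77; 198 = 2·77 + 44; 77 = 1·44 + 33; 44 = 1·33 + 11; 33 = 3·11 + 0), and 11 | 341.
Extended Euclid: 473·(7) + 275·(-12) = 11. Scale by 31: s₀ = 217.
General solution s = s₀ + 25k; reducing mod 25 gives s = 17 (and t = -28).

17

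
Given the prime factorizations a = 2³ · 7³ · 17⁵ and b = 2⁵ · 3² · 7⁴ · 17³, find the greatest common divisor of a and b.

13481272

min exponent per shared prime: 2³ · 7³ · 17³ = 13481272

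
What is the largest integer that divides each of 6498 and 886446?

18

Euclid: 886446 = 136·6498 + 2718; 6498 = 2·2718 + 1062; 2718 = 2·1062 + 594; 1062 = 1·594 + 468; 594 = 1·468 + 126; 468 = 3·126 + 90; 126 = 1·90 + 36; 90 = 2·36 + 18; 36 = 2·18 + 0. Last nonzero remainder: 18.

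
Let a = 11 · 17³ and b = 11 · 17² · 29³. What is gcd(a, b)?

min exponent per shared prime: 11 · 17² = 3179

3179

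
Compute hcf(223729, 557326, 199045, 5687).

223729 = 11² · 43²; 557326 = 2 · 7² · 11² · 47; 199045 = 5 · 7 · 11² · 47; 5687 = 11² · 47
gcd takes min exponent of each prime: 11² = 121

121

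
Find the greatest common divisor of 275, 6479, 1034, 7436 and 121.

gcd(275, 6479): 6479 = 23·275 + 154; 275 = 1·154 + 121; 154 = 1·121 + 33; 121 = 3·33 + 22; 33 = 1·22 + 11; 22 = 2·11 + 0 → 11
gcd(11, 1034): 1034 = 94·11 + 0 → 11
gcd(11, 7436): 7436 = 676·11 + 0 → 11
gcd(11, 121): 121 = 11·11 + 0 → 11

11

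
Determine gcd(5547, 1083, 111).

3

5547 = 3 · 43²; 1083 = 3 · 19²; 111 = 3 · 37
gcd takes min exponent of each prime: 3 = 3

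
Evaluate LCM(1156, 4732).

1367548

1156 = 2² · 17²; 4732 = 2² · 7 · 13²
max exponents: 2² · 7 · 13² · 17² = 1367548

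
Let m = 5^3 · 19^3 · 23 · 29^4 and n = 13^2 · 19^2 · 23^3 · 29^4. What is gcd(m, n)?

min exponent per shared prime: 19^2 · 23 · 29^4 = 5872554143

5872554143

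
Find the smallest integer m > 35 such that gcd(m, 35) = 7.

42

gcd(m, 35) = 7 forces 7 | m; write m = 7s. Then gcd(7s, 7·5) = 7·gcd(s, 5), so need gcd(s, 5) = 1.
7s > 35 gives s ≥ 6. The least s ≥ 6 coprime to 5 is 6, so m = 7·6 = 42.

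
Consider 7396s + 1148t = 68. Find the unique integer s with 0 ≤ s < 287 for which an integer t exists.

Euclid: 7396 = 6·1148 + 508; 1148 = 2·508 + 132; 508 = 3·132 + 112; 132 = 1·112 + 20; 112 = 5·20 + 12; 20 = 1·12 + 8; 12 = 1·8 + 4; 8 = 2·4 + 0 → gcd = 4; 68 = 4·17.
Back-substitution yields 7396·(113) + 1148·(-728) = 4, so one solution is s = 113·17 = 1921, t = -728·17 = -12376.
Solutions in s differ by 1148/4 = 287; the one in [0, 287) is 1921 mod 287 = 199.

199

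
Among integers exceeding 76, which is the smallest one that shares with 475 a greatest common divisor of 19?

114

475 = 19·25. Any m with gcd(m, 475) = 19 is a multiple of 19, say 19s, with s coprime to 25.
Need s > 76/19, so s ≥ 5. First s ≥ 5 with gcd(s, 25) = 1 is s = 6. Thus m = 19·6 = 114.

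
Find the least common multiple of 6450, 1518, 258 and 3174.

lcm(6450, 1518) = 6450·1518/gcd = 9791100/6 = 1631850
lcm(1631850, 258) = 1631850·258/gcd = 421017300/258 = 1631850
lcm(1631850, 3174) = 1631850·3174/gcd = 5179491900/138 = 37532550

37532550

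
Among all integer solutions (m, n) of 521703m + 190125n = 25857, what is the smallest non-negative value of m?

Euclid: 521703 = 2·190125 + 141453; 190125 = 1·141453 + 48672; 141453 = 2·48672 + 44109; 48672 = 1·44109 + 4563; 44109 = 9·4563 + 3042; 4563 = 1·3042 + 1521; 3042 = 2·1521 + 0 → gcd = 1521; 25857 = 1521·17.
Back-substitution yields 521703·(-43) + 190125·(118) = 1521, so one solution is m = -43·17 = -731, n = 118·17 = 2006.
Solutions in m differ by 190125/1521 = 125; the one in [0, 125) is -731 mod 125 = 19.

19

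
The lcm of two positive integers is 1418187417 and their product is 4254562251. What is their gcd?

3

gcd·lcm = product, so gcd = 4254562251/1418187417 = 3.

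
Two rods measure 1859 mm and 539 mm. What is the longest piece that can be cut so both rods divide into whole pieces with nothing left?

Euclid: 1859 = 3·539 + 242; 539 = 2·242 + 55; 242 = 4·55 + 22; 55 = 2·22 + 11; 22 = 2·11 + 0. Last nonzero remainder: 11.

11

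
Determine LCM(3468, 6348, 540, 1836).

82555740

lcm(3468, 6348) = 3468·6348/gcd = 22014864/12 = 1834572
lcm(1834572, 540) = 1834572·540/gcd = 990668880/12 = 82555740
lcm(82555740, 1836) = 82555740·1836/gcd = 151572338640/1836 = 82555740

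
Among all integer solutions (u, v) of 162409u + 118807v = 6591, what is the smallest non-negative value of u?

368

gcd(162409, 118807) = 169 (Euclid: 162409 = 1·118807 + 43602; 118807 = 2·43602 + 31603; 43602 = 1·31603 + 11999; 31603 = 2·11999 + 7605; 11999 = 1·7605 + 4394; 7605 = 1·4394 + 3211; 4394 = 1·3211 + 1183; 3211 = 2·1183 + 845; 1183 = 1·845 + 338; 845 = 2·338 + 169; 338 = 2·169 + 0), and 169 | 6591.
Extended Euclid: 162409·(-297) + 118807·(406) = 169. Scale by 39: u₀ = -11583.
General solution u = u₀ + 703t; reducing mod 703 gives u = 368 (and v = -503).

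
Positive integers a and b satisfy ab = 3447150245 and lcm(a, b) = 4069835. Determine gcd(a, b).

From gcd × lcm = ab: gcd = 3447150245 / 4069835 = 847.

847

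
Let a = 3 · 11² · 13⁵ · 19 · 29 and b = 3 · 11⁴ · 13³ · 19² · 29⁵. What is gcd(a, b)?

439428561

min exponent per shared prime: 3 · 11² · 13³ · 19 · 29 = 439428561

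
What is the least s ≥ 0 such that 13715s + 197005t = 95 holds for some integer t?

34589

gcd(13715, 197005) = 5 (Euclid: 197005 = 14·13715 + 4995; 13715 = 2·4995 + 3725; 4995 = 1·3725 + 1270; 3725 = 2·1270 + 1185; 1270 = 1·1185 + 85; 1185 = 13·85 + 80; 85 = 1·80 + 5; 80 = 16·5 + 0), and 5 | 95.
Extended Euclid: 13715·(-2327) + 197005·(162) = 5. Scale by 19: s₀ = -44213.
General solution s = s₀ + 39401k; reducing mod 39401 gives s = 34589 (and t = -2408).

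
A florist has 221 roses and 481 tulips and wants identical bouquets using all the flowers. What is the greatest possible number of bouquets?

Euclid: 481 = 2·221 + 39; 221 = 5·39 + 26; 39 = 1·26 + 13; 26 = 2·13 + 0. Last nonzero remainder: 13.

13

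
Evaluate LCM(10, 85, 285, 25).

10 = 2 · 5; 85 = 5 · 17; 285 = 3 · 5 · 19; 25 = 5²
lcm takes max exponent of each prime: 2 · 3 · 5² · 17 · 19 = 48450

48450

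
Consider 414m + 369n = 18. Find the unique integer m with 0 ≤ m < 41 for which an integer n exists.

Euclid: 414 = 1·369 + 45; 369 = 8·45 + 9; 45 = 5·9 + 0 → gcd = 9; 18 = 9·2.
Back-substitution yields 414·(-8) + 369·(9) = 9, so one solution is m = -8·2 = -16, n = 9·2 = 18.
Solutions in m differ by 369/9 = 41; the one in [0, 41) is -16 mod 41 = 25.

25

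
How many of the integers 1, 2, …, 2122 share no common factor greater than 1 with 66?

66 = 2·3·11. Inclusion–exclusion on these primes:
2122 − ⌊2122/2⌋ − ⌊2122/3⌋ − ⌊2122/11⌋ + ⌊2122/6⌋ + ⌊2122/22⌋ + ⌊2122/33⌋ − ⌊2122/66⌋ = 643

643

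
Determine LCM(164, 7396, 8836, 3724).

623628789644

164 = 2² · 41; 7396 = 2² · 43²; 8836 = 2² · 47²; 3724 = 2² · 7² · 19
lcm takes max exponent of each prime: 2² · 7² · 19 · 41 · 43² · 47² = 623628789644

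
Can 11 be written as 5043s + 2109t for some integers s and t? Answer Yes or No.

No

By Bézout, 5043s + 2109t = 11 has integer solutions iff gcd(5043, 2109) | 11.
Euclid: 5043 = 2·2109 + 825; 2109 = 2·825 + 459; 825 = 1·459 + 366; 459 = 1·366 + 93; 366 = 3·93 + 87; 93 = 1·87 + 6; 87 = 14·6 + 3; 6 = 2·3 + 0. gcd = 3; 11 mod 3 = 2. No.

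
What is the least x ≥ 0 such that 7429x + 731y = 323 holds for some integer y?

15

Reduce mod 731: 7429x ≡ 323 (mod 731). With g = gcd(7429, 731) = 17 dividing 323, divide through: 437x ≡ 19 (mod 43).
Since gcd(437, 43) = 1, x ≡ 19·(437)⁻¹ ≡ 15 (mod 43). Smallest non-negative: 15.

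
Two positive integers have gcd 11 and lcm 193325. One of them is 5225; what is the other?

407

p·q = gcd·lcm = 11·193325 = 2126575, so q = 2126575/5225 = 407.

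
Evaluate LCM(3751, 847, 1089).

lcm(3751, 847) = 3751·847/gcd = 3177097/121 = 26257
lcm(26257, 1089) = 26257·1089/gcd = 28593873/121 = 236313

236313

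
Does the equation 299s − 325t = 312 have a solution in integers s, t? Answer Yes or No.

Yes

gcd(299, 325): 325 = 1·299 + 26; 299 = 11·26 + 13; 26 = 2·13 + 0 → 13
13 divides 312, so a solution exists.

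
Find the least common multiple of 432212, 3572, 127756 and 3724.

432212 = 2² · 11² · 19 · 47; 3572 = 2² · 19 · 47; 127756 = 2² · 19 · 41²; 3724 = 2² · 7² · 19
lcm takes max exponent of each prime: 2² · 7² · 11² · 19 · 41² · 47 = 35600870228

35600870228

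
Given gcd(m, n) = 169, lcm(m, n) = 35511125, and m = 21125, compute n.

m·n = gcd·lcm = 169·35511125 = 6001380125, so n = 6001380125/21125 = 284089.

284089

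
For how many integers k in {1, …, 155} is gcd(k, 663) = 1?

Prime factors of 663: 3, 13, 17. Count integers ≤ 155 divisible by none of them.
By inclusion–exclusion: 155 − ⌊155/3⌋ − ⌊155/13⌋ − ⌊155/17⌋ + ⌊155/39⌋ + ⌊155/51⌋ + ⌊155/221⌋ − ⌊155/663⌋ = 90.

90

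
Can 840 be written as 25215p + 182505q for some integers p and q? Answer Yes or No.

By Bézout, 25215p + 182505q = 840 has integer solutions iff gcd(25215, 182505) | 840.
Euclid: 182505 = 7·25215 + 6000; 25215 = 4·6000 + 1215; 6000 = 4·1215 + 1140; 1215 = 1·1140 + 75; 1140 = 15·75 + 15; 75 = 5·15 + 0. gcd = 15; 840 mod 15 = 0. Yes.

Yes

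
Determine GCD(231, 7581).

21

Euclid: 7581 = 32·231 + 189; 231 = 1·189 + 42; 189 = 4·42 + 21; 42 = 2·21 + 0. Last nonzero remainder: 21.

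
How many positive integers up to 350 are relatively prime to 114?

114 = 2·3·19. Inclusion–exclusion on these primes:
350 − ⌊350/2⌋ − ⌊350/3⌋ − ⌊350/19⌋ + ⌊350/6⌋ + ⌊350/38⌋ + ⌊350/57⌋ − ⌊350/114⌋ = 111

111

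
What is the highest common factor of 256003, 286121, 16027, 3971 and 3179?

256003 = 11 · 17 · 37²; 286121 = 11 · 19 · 37²; 16027 = 11 · 31 · 47; 3971 = 11 · 19²; 3179 = 11 · 17²
gcd takes min exponent of each prime: 11 = 11

11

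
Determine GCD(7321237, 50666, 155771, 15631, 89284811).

539

gcd(7321237, 50666): 7321237 = 144·50666 + 25333; 50666 = 2·25333 + 0 → 25333
gcd(25333, 155771): 155771 = 6·25333 + 3773; 25333 = 6·3773 + 2695; 3773 = 1·2695 + 1078; 2695 = 2·1078 + 539; 1078 = 2·539 + 0 → 539
gcd(539, 15631): 15631 = 29·539 + 0 → 539
gcd(539, 89284811): 89284811 = 165649·539 + 0 → 539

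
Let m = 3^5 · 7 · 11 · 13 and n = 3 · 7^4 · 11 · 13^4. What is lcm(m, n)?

max exponent per prime: 3^5 · 7^4 · 11 · 13^4 = 183300870753

183300870753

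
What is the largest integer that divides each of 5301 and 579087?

9

Euclid: 579087 = 109·5301 + 1278; 5301 = 4·1278 + 189; 1278 = 6·189 + 144; 189 = 1·144 + 45; 144 = 3·45 + 9; 45 = 5·9 + 0. Last nonzero remainder: 9.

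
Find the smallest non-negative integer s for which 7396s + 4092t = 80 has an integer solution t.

Reduce mod 4092: 7396s ≡ 80 (mod 4092). With g = gcd(7396, 4092) = 4 dividing 80, divide through: 1849s ≡ 20 (mod 1023).
Since gcd(1849, 1023) = 1, s ≡ 20·(1849)⁻¹ ≡ 218 (mod 1023). Smallest non-negative: 218.

218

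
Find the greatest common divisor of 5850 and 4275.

5850 = 2 · 3² · 5² · 13
4275 = 3² · 5² · 19
Common: 3² · 5² = 225

225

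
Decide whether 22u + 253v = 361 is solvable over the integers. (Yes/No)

By Bézout, 22u + 253v = 361 has integer solutions iff gcd(22, 253) | 361.
Euclid: 253 = 11·22 + 11; 22 = 2·11 + 0. gcd = 11; 361 mod 11 = 9. No.

No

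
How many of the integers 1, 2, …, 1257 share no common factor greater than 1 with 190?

Prime factors of 190: 2, 5, 19. Count integers ≤ 1257 divisible by none of them.
By inclusion–exclusion: 1257 − ⌊1257/2⌋ − ⌊1257/5⌋ − ⌊1257/19⌋ + ⌊1257/10⌋ + ⌊1257/38⌋ + ⌊1257/95⌋ − ⌊1257/190⌋ = 477.

477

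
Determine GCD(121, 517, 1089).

11

gcd(121, 517): 517 = 4·121 + 33; 121 = 3·33 + 22; 33 = 1·22 + 11; 22 = 2·11 + 0 → 11
gcd(11, 1089): 1089 = 99·11 + 0 → 11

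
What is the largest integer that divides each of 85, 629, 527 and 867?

17

85 = 5 · 17; 629 = 17 · 37; 527 = 17 · 31; 867 = 3 · 17²
gcd takes min exponent of each prime: 17 = 17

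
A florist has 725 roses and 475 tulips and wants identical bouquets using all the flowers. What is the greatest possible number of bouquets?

725 = 5² · 29
475 = 5² · 19
Common: 5² = 25

25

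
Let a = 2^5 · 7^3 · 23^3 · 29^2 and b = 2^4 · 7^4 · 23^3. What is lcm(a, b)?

max exponent per prime: 2^5 · 7^4 · 23^3 · 29^2 = 786179367904

786179367904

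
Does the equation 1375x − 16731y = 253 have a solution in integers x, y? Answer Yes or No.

gcd(1375, 16731): 16731 = 12·1375 + 231; 1375 = 5·231 + 220; 231 = 1·220 + 11; 220 = 20·11 + 0 → 11
11 divides 253, so a solution exists.

Yes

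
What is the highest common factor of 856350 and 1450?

Euclid: 856350 = 590·1450 + 850; 1450 = 1·850 + 600; 850 = 1·600 + 250; 600 = 2·250 + 100; 250 = 2·100 + 50; 100 = 2·50 + 0. Last nonzero remainder: 50.

50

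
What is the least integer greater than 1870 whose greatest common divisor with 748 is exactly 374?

2618

gcd(x, 748) = 374 forces 374 | x; write x = 374s. Then gcd(374s, 374·2) = 374·gcd(s, 2), so need gcd(s, 2) = 1.
374s > 1870 gives s ≥ 6. The least s ≥ 6 coprime to 2 is 7, so x = 374·7 = 2618.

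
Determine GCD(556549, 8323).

Euclid: 556549 = 66·8323 + 7231; 8323 = 1·7231 + 1092; 7231 = 6·1092 + 679; 1092 = 1·679 + 413; 679 = 1·413 + 266; 413 = 1·266 + 147; 266 = 1·147 + 119; 147 = 1·119 + 28; 119 = 4·28 + 7; 28 = 4·7 + 0. Last nonzero remainder: 7.

7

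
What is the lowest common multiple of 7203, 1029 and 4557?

223293

7203 = 3 · 7⁴; 1029 = 3 · 7³; 4557 = 3 · 7² · 31
lcm takes max exponent of each prime: 3 · 7⁴ · 31 = 223293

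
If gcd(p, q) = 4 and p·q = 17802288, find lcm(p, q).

4450572

gcd·lcm = product, so lcm = 17802288/4 = 4450572.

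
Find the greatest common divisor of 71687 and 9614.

71687 = 7³ · 11 · 19
9614 = 2 · 11 · 19 · 23
Common: 11 · 19 = 209

209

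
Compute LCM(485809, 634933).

485809 = 17² · 41²; 634933 = 13³ · 17²
max exponents: 13³ · 17² · 41² = 1067322373

1067322373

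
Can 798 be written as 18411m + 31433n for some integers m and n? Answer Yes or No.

By Bézout, 18411m + 31433n = 798 has integer solutions iff gcd(18411, 31433) | 798.
Euclid: 31433 = 1·18411 + 13022; 18411 = 1·13022 + 5389; 13022 = 2·5389 + 2244; 5389 = 2·2244 + 901; 2244 = 2·901 + 442; 901 = 2·442 + 17; 442 = 26·17 + 0. gcd = 17; 798 mod 17 = 16. No.

No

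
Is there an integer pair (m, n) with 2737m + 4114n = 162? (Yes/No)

gcd(2737, 4114): 4114 = 1·2737 + 1377; 2737 = 1·1377 + 1360; 1377 = 1·1360 + 17; 1360 = 80·17 + 0 → 17
17 does not divide 162, so a solution does not exist.

No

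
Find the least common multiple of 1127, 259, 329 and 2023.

566397517

1127 = 7² · 23; 259 = 7 · 37; 329 = 7 · 47; 2023 = 7 · 17²
lcm takes max exponent of each prime: 7² · 17² · 23 · 37 · 47 = 566397517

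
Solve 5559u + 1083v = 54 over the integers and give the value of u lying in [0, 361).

gcd(5559, 1083) = 3 (Euclid: 5559 = 5·1083 + 144; 1083 = 7·144 + 75; 144 = 1·75 + 69; 75 = 1·69 + 6; 69 = 11·6 + 3; 6 = 2·3 + 0), and 3 | 54.
Extended Euclid: 5559·(173) + 1083·(-888) = 3. Scale by 18: u₀ = 3114.
General solution u = u₀ + 361t; reducing mod 361 gives u = 226 (and v = -1160).

226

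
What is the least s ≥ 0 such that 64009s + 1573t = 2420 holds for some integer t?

Euclid: 64009 = 40·1573 + 1089; 1573 = 1·1089 + 484; 1089 = 2·484 + 121; 484 = 4·121 + 0 → gcd = 121; 2420 = 121·20.
Back-substitution yields 64009·(3) + 1573·(-122) = 121, so one solution is s = 3·20 = 60, t = -122·20 = -2440.
Solutions in s differ by 1573/121 = 13; the one in [0, 13) is 60 mod 13 = 8.

8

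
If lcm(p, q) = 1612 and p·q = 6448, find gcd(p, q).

4

gcd·lcm = product, so gcd = 6448/1612 = 4.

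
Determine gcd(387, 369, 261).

9

gcd(387, 369): 387 = 1·369 + 18; 369 = 20·18 + 9; 18 = 2·9 + 0 → 9
gcd(9, 261): 261 = 29·9 + 0 → 9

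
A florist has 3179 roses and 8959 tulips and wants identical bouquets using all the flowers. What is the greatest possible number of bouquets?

289

Euclid: 8959 = 2·3179 + 2601; 3179 = 1·2601 + 578; 2601 = 4·578 + 289; 578 = 2·289 + 0. Last nonzero remainder: 289.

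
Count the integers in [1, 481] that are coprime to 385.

Prime factors of 385: 5, 7, 11. Count integers ≤ 481 divisible by none of them.
By inclusion–exclusion: 481 − ⌊481/5⌋ − ⌊481/7⌋ − ⌊481/11⌋ + ⌊481/35⌋ + ⌊481/55⌋ + ⌊481/77⌋ − ⌊481/385⌋ = 300.

300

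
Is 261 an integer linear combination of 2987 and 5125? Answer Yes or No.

By Bézout, 2987p + 5125q = 261 has integer solutions iff gcd(2987, 5125) | 261.
Euclid: 5125 = 1·2987 + 2138; 2987 = 1·2138 + 849; 2138 = 2·849 + 440; 849 = 1·440 + 409; 440 = 1·409 + 31; 409 = 13·31 + 6; 31 = 5·6 + 1; 6 = 6·1 + 0. gcd = 1; 261 mod 1 = 0. Yes.

Yes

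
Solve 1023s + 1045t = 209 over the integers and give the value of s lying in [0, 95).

Reduce mod 1045: 1023s ≡ 209 (mod 1045). With g = gcd(1023, 1045) = 11 dividing 209, divide through: 93s ≡ 19 (mod 95).
Since gcd(93, 95) = 1, s ≡ 19·(93)⁻¹ ≡ 38 (mod 95). Smallest non-negative: 38.

38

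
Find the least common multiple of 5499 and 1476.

gcd first: 5499 = 3·1476 + 1071; 1476 = 1·1071 + 405; 1071 = 2·405 + 261; 405 = 1·261 + 144; 261 = 1·144 + 117; 144 = 1·117 + 27; 117 = 4·27 + 9; 27 = 3·9 + 0 → gcd = 9
lcm = 5499·1476/gcd = 8116524/9 = 901836

901836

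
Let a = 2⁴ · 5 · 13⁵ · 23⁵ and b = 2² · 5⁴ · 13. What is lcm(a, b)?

max exponent per prime: 2⁴ · 5⁴ · 13⁵ · 23⁵ = 23897691014990000

23897691014990000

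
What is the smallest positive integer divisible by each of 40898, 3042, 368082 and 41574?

lcm(40898, 3042) = 40898·3042/gcd = 124411716/338 = 368082
lcm(368082, 368082) = 368082·368082/gcd = 135484358724/368082 = 368082
lcm(368082, 41574) = 368082·41574/gcd = 15302641068/1014 = 15091362

15091362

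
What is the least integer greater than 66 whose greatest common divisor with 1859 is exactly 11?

77

gcd(m, 1859) = 11 forces 11 | m; write m = 11s. Then gcd(11s, 11·169) = 11·gcd(s, 169), so need gcd(s, 169) = 1.
11s > 66 gives s ≥ 7. The least s ≥ 7 coprime to 169 is 7, so m = 11·7 = 77.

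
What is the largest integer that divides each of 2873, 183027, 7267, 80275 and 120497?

169

gcd(2873, 183027): 183027 = 63·2873 + 2028; 2873 = 1·2028 + 845; 2028 = 2·845 + 338; 845 = 2·338 + 169; 338 = 2·169 + 0 → 169
gcd(169, 7267): 7267 = 43·169 + 0 → 169
gcd(169, 80275): 80275 = 475·169 + 0 → 169
gcd(169, 120497): 120497 = 713·169 + 0 → 169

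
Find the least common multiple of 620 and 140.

4340

620 = 2² · 5 · 31; 140 = 2² · 5 · 7
max exponents: 2² · 5 · 7 · 31 = 4340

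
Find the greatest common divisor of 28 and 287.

7

28 = 2² · 7
287 = 7 · 41
Common: 7 = 7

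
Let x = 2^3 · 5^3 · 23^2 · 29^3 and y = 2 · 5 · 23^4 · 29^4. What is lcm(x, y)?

max exponent per prime: 2^3 · 5^3 · 23^4 · 29^4 = 197926222321000

197926222321000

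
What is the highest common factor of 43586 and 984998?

38

43586 = 2 · 19 · 31 · 37
984998 = 2 · 7² · 19 · 23²
Common: 2 · 19 = 38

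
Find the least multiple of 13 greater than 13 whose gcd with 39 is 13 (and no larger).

Multiples of 13 above 13: 13·2, 13·3, … . Need the cofactor coprime to 39/13 = 3.
Checking s = 2, 3, … the first with gcd(s, 3) = 1 is s = 2, giving 26.

26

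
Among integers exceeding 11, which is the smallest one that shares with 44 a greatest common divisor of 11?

44 = 11·4. Any k with gcd(k, 44) = 11 is a multiple of 11, say 11s, with s coprime to 4.
Need s > 11/11, so s ≥ 2. First s ≥ 2 with gcd(s, 4) = 1 is s = 3. Thus k = 11·3 = 33.

33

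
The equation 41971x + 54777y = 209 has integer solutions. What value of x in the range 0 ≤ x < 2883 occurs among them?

509

Reduce mod 54777: 41971x ≡ 209 (mod 54777). With g = gcd(41971, 54777) = 19 dividing 209, divide through: 2209x ≡ 11 (mod 2883).
Since gcd(2209, 2883) = 1, x ≡ 11·(2209)⁻¹ ≡ 509 (mod 2883). Smallest non-negative: 509.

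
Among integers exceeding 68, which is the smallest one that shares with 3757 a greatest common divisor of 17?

3757 = 17·221. Any k with gcd(k, 3757) = 17 is a multiple of 17, say 17s, with s coprime to 221.
Need s > 68/17, so s ≥ 5. First s ≥ 5 with gcd(s, 221) = 1 is s = 5. Thus k = 17·5 = 85.

85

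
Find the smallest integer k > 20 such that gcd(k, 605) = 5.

25

Multiples of 5 above 20: 5·5, 5·6, … . Need the cofactor coprime to 605/5 = 121.
Checking s = 5, 6, … the first with gcd(s, 121) = 1 is s = 5, giving 25.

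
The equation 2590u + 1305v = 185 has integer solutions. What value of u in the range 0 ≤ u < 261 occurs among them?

56

Reduce mod 1305: 2590u ≡ 185 (mod 1305). With g = gcd(2590, 1305) = 5 dividing 185, divide through: 518u ≡ 37 (mod 261).
Since gcd(518, 261) = 1, u ≡ 37·(518)⁻¹ ≡ 56 (mod 261). Smallest non-negative: 56.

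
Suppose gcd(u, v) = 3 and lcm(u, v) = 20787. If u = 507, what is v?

123

Using uv = gcd(u,v)·lcm(u,v) = 3·20787 = 62361, we get v = 62361/507 = 123.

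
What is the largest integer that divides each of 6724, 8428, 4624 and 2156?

6724 = 2² · 41²; 8428 = 2² · 7² · 43; 4624 = 2⁴ · 17²; 2156 = 2² · 7² · 11
gcd takes min exponent of each prime: 2² = 4

4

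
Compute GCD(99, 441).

Euclid: 441 = 4·99 + 45; 99 = 2·45 + 9; 45 = 5·9 + 0. Last nonzero remainder: 9.

9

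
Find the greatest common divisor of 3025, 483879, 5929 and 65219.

3025 = 5² · 11²; 483879 = 3 · 11² · 31 · 43; 5929 = 7² · 11²; 65219 = 7² · 11³
gcd takes min exponent of each prime: 11² = 121

121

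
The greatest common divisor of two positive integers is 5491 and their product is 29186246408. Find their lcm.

5315288

For any two positive integers, gcd × lcm equals their product. Hence lcm = 29186246408 / 5491 = 5315288.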